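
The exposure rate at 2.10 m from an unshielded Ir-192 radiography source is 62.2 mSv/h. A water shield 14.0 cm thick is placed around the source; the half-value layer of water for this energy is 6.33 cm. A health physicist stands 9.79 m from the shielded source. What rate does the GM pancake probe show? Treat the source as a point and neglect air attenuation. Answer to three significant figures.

Distance alone: 62.2 × (2.10/9.79)² = 62.2 × 0.04601 = 2.862 mSv/h.
Shield: 14.0/6.33 = 2.212 half-value layers → attenuation 2^(−2.212) = 0.2158.
Combined: 2.862 × 0.2158 = 0.6176 mSv/h.

0.618 mSv/h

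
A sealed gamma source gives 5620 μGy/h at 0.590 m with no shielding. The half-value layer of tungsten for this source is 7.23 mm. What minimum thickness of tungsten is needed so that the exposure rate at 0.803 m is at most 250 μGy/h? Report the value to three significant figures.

26.0 mm

At 0.803 m, distance alone gives 5620 × (0.590/0.803)² = 5620 × 0.5398 = 3034 μGy/h.
Further attenuation needed: 3034/250 = 12.14.
n = log₂(12.14) = 3.602 half-value layers.
Thickness = 3.602 × 7.23 mm = 26.04 mm.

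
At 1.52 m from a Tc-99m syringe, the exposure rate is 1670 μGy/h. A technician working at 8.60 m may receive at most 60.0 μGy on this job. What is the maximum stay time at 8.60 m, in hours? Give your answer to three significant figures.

1.15 h

By the inverse-square law, rate at 8.60 m:
1670 × (1.52/8.60)² = 1670 × 0.03124 = 52.17 μGy/h.
Stay time = 60.0 μGy ÷ 52.17 μGy/h = 1.150 h.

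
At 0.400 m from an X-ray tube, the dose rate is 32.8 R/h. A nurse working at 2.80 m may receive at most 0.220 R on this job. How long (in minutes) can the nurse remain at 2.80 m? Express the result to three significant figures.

Intensity scales as (d₁/d₂)², so rate at 2.80 m:
(0.400/2.80)² = 0.02041, so 32.8 × 0.02041 = 0.6694 R/h.
Stay time = 0.220 R ÷ 0.6694 R/h = 0.3287 h = 19.72 min.

19.7 min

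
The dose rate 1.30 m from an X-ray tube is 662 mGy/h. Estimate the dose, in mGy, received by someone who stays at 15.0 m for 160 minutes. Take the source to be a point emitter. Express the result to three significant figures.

Since intensity falls as 1/r², rate at 15.0 m:
662 × (1.30/15.0)² = 662 × 0.007511 = 4.972 mGy/h.
Dose = rate × time = 4.972 mGy/h × 2.667 h = 13.26 mGy.

13.3 mGy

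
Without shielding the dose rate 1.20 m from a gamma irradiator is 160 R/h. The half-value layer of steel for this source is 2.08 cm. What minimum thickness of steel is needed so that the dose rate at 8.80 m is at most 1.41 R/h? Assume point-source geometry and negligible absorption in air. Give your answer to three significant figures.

At 8.80 m, distance alone gives 160 × (1.20/8.80)² = 160 × 0.01860 = 2.976 R/h.
Further attenuation needed: 2.976/1.41 = 2.111.
n = log₂(2.111) = 1.078 half-value layers.
Thickness = 1.078 × 2.08 cm = 2.242 cm.

2.24 cm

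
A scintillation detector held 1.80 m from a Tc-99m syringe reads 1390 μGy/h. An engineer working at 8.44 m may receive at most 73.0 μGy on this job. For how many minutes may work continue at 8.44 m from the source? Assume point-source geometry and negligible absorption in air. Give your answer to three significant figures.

Applying the 1/r² law, rate at 8.44 m:
(1.80/8.44)² = 0.04548, so 1390 × 0.04548 = 63.22 μGy/h.
Stay time = 73.0 μGy ÷ 63.22 μGy/h = 1.155 h = 69.30 min.

69.3 min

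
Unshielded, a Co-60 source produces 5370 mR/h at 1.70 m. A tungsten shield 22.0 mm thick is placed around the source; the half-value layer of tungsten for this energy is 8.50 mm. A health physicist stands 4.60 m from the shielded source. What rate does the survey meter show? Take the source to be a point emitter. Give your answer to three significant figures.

122 mR/h

Distance alone: (1.70/4.60)² = 0.1366, so 5370 × 0.1366 = 733.5 mR/h.
Shield: 22.0/8.50 = 2.588 half-value layers → attenuation 2^(−2.588) = 0.1663.
Combined: 733.5 × 0.1663 = 122.0 mR/h.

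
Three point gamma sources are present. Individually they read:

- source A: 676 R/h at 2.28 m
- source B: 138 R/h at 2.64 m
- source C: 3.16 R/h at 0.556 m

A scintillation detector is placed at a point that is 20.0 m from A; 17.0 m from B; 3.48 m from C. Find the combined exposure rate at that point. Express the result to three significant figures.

Each source contributes Iᵢ·(dᵢ/rᵢ)²; contributions add.
A: 676 × (2.28/20.0)² = 8.785 R/h
B: 138 × (2.64/17.0)² = 3.328 R/h
C: 3.16 × (0.556/3.48)² = 0.08066 R/h
Total = 8.785 + 3.328 + 0.08066 = 12.19 R/h.

12.2 R/h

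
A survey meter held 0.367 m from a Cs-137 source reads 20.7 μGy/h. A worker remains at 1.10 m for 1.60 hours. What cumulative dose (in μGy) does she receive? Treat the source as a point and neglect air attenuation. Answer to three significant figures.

Using I₁d₁² = I₂d₂², rate at 1.10 m:
20.7 × (0.367/1.10)² = 20.7 × 0.1113 = 2.304 μGy/h.
Dose = rate × time = 2.304 μGy/h × 1.600 h = 3.686 μGy.

3.69 μGy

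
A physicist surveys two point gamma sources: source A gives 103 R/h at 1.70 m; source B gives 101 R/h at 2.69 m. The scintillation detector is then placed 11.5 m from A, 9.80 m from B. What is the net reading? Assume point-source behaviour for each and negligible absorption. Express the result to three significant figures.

Each source contributes Iᵢ·(dᵢ/rᵢ)²; contributions add.
A: 103 × (1.70/11.5)² = 2.251 R/h
B: 101 × (2.69/9.80)² = 7.610 R/h
Total = 2.251 + 7.610 = 9.861 R/h.

9.86 R/h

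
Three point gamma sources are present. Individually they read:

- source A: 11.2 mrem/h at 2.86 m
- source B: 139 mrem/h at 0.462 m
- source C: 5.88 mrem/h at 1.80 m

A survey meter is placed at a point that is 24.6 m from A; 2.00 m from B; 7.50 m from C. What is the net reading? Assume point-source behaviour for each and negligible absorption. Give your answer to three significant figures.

Each source contributes Iᵢ·(dᵢ/rᵢ)²; contributions add.
A: 11.2 × (2.86/24.6)² = 0.1514 mrem/h
B: 139 × (0.462/2.00)² = 7.417 mrem/h
C: 5.88 × (1.80/7.50)² = 0.3387 mrem/h
Total = 0.1514 + 7.417 + 0.3387 = 7.907 mrem/h.

7.91 mrem/h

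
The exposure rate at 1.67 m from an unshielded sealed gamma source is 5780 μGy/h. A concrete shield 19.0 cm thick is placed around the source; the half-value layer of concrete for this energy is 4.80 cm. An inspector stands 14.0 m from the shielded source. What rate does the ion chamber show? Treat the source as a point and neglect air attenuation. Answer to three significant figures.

5.29 μGy/h

Distance alone: (1.67/14.0)² = 0.01423, so 5780 × 0.01423 = 82.25 μGy/h.
Shield: 19.0/4.80 = 3.958 half-value layers → attenuation 2^(−3.958) = 0.06435.
Combined: 82.25 × 0.06435 = 5.293 μGy/h.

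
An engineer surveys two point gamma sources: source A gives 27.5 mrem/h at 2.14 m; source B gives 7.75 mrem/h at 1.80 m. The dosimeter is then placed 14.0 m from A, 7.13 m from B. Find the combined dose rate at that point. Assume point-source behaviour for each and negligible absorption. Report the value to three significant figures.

1.14 mrem/h

Each source contributes Iᵢ·(dᵢ/rᵢ)²; contributions add.
A: 27.5 × (2.14/14.0)² = 0.6425 mrem/h
B: 7.75 × (1.80/7.13)² = 0.4939 mrem/h
Total = 0.6425 + 0.4939 = 1.136 mrem/h.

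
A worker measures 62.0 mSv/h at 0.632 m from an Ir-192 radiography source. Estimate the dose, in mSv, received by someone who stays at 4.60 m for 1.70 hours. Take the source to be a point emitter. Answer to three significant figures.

1.99 mSv

Intensity scales as (d₁/d₂)², so rate at 4.60 m:
62.0 × (0.632/4.60)² = 62.0 × 0.01888 = 1.171 mSv/h.
Dose = rate × time = 1.171 mSv/h × 1.700 h = 1.991 mSv.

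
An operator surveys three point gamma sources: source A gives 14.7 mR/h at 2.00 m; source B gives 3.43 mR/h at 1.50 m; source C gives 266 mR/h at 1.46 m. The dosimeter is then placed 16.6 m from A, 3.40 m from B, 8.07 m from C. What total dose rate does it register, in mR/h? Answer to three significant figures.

9.59 mR/h

Each source contributes Iᵢ·(dᵢ/rᵢ)²; contributions add.
A: 14.7 × (2.00/16.6)² = 0.2134 mR/h
B: 3.43 × (1.50/3.40)² = 0.6676 mR/h
C: 266 × (1.46/8.07)² = 8.706 mR/h
Total = 0.2134 + 0.6676 + 8.706 = 9.587 mR/h.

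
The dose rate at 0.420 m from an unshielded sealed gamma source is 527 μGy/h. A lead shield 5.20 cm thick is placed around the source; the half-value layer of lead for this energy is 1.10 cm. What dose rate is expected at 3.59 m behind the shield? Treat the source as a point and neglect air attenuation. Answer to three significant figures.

0.272 μGy/h

Distance alone: 527 × (0.420/3.59)² = 527 × 0.01369 = 7.215 μGy/h.
Shield: 5.20/1.10 = 4.727 half-value layers → attenuation 2^(−4.727) = 0.03776.
Combined: 7.215 × 0.03776 = 0.2724 μGy/h.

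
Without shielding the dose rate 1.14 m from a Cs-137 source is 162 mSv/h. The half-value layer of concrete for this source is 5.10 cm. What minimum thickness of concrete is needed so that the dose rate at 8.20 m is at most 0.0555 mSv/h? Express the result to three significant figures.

29.7 cm

At 8.20 m, distance alone gives (1.14/8.20)² = 0.01933, so 162 × 0.01933 = 3.131 mSv/h.
Further attenuation needed: 3.131/0.0555 = 56.41.
n = log₂(56.41) = 5.818 half-value layers.
Thickness = 5.818 × 5.10 cm = 29.67 cm.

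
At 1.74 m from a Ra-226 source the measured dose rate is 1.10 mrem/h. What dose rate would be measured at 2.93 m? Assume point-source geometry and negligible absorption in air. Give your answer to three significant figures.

0.388 mrem/h

Since intensity falls as 1/r², scaling from 1.74 m to 2.93 m:
(1.74/2.93)² = 0.3527, so 1.10 × 0.3527 = 0.3880 mrem/h.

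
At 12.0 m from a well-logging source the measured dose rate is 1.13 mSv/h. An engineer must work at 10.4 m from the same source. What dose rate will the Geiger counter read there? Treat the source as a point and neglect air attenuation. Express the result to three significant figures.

Since intensity falls as 1/r², scaling from 12.0 m to 10.4 m:
1.13 × (12.0/10.4)² = 1.13 × 1.331 = 1.504 mSv/h.

1.50 mSv/h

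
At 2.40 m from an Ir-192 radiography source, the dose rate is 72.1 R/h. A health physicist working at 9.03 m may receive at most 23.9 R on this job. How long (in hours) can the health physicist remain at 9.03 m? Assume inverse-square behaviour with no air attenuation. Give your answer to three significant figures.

4.69 h

Intensity scales as (d₁/d₂)², so rate at 9.03 m:
(2.40/9.03)² = 0.07064, so 72.1 × 0.07064 = 5.093 R/h.
Stay time = 23.9 R ÷ 5.093 R/h = 4.693 h.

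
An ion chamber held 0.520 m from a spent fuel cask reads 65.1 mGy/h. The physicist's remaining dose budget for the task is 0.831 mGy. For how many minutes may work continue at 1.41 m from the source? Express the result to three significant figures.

5.63 min

Intensity scales as (d₁/d₂)², so rate at 1.41 m:
65.1 × (0.520/1.41)² = 65.1 × 0.1360 = 8.854 mGy/h.
Stay time = 0.831 mGy ÷ 8.854 mGy/h = 0.09386 h = 5.632 min.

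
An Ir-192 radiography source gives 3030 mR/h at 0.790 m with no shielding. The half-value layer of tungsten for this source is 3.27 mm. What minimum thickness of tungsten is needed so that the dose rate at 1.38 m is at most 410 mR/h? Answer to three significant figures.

4.17 mm

At 1.38 m, distance alone gives 3030 × (0.790/1.38)² = 3030 × 0.3277 = 992.9 mR/h.
Further attenuation needed: 992.9/410 = 2.422.
n = log₂(2.422) = 1.276 half-value layers.
Thickness = 1.276 × 3.27 mm = 4.173 mm.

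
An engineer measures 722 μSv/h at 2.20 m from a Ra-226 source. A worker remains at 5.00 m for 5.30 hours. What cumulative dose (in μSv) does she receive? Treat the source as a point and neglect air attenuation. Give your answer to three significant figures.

By the inverse-square law, rate at 5.00 m:
(2.20/5.00)² = 0.1936, so 722 × 0.1936 = 139.8 μSv/h.
Dose = rate × time = 139.8 μSv/h × 5.300 h = 740.9 μSv.

741 μSv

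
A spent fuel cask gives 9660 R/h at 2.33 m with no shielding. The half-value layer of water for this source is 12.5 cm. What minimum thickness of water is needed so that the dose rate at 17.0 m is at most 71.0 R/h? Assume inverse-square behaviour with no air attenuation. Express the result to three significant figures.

At 17.0 m, distance alone gives 9660 × (2.33/17.0)² = 9660 × 0.01879 = 181.5 R/h.
Further attenuation needed: 181.5/71.0 = 2.556.
n = log₂(2.556) = 1.354 half-value layers.
Thickness = 1.354 × 12.5 cm = 16.93 cm.

16.9 cm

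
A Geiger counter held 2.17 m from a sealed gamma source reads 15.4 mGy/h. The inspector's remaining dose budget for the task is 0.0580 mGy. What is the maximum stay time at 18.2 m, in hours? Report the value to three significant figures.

0.265 h

Using I₁d₁² = I₂d₂², rate at 18.2 m:
(2.17/18.2)² = 0.01422, so 15.4 × 0.01422 = 0.2190 mGy/h.
Stay time = 0.0580 mGy ÷ 0.2190 mGy/h = 0.2648 h.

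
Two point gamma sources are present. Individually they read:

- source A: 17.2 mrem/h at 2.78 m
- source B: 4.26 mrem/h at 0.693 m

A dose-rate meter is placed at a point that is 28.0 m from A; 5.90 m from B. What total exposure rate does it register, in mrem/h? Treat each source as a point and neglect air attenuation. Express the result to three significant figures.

By superposition, sum each source's inverse-square contribution:
A: 17.2 × (2.78/28.0)² = 0.1696 mrem/h
B: 4.26 × (0.693/5.90)² = 0.05877 mrem/h
Total = 0.1696 + 0.05877 = 0.2284 mrem/h.

0.228 mrem/h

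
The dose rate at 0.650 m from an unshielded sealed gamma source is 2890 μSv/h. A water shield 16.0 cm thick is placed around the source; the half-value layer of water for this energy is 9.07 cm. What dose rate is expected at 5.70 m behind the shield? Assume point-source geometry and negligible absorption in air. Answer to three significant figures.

Distance alone: (0.650/5.70)² = 0.01300, so 2890 × 0.01300 = 37.57 μSv/h.
Shield: 16.0/9.07 = 1.764 half-value layers → attenuation 2^(−1.764) = 0.2944.
Combined: 37.57 × 0.2944 = 11.06 μSv/h.

11.1 μSv/h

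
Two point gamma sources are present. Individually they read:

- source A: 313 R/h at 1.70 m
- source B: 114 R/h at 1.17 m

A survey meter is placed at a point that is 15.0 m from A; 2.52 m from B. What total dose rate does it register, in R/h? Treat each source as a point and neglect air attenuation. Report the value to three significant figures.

28.6 R/h

By superposition, sum each source's inverse-square contribution:
A: 313 × (1.70/15.0)² = 4.020 R/h
B: 114 × (1.17/2.52)² = 24.57 R/h
Total = 4.020 + 24.57 = 28.59 R/h.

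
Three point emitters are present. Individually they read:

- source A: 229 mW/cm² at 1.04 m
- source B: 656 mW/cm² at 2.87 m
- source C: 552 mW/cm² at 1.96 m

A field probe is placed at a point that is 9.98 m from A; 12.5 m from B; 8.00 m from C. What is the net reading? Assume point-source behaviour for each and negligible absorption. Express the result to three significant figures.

70.2 mW/cm²

By superposition, sum each source's inverse-square contribution:
A: 229 × (1.04/9.98)² = 2.487 mW/cm²
B: 656 × (2.87/12.5)² = 34.58 mW/cm²
C: 552 × (1.96/8.00)² = 33.13 mW/cm²
Total = 2.487 + 34.58 + 33.13 = 70.20 mW/cm².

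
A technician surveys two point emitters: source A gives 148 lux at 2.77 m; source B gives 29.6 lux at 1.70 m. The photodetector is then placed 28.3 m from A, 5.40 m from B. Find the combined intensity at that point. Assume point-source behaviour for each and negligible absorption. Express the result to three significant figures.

Each source contributes Iᵢ·(dᵢ/rᵢ)²; contributions add.
A: 148 × (2.77/28.3)² = 1.418 lux
B: 29.6 × (1.70/5.40)² = 2.934 lux
Total = 1.418 + 2.934 = 4.352 lux.

4.35 lux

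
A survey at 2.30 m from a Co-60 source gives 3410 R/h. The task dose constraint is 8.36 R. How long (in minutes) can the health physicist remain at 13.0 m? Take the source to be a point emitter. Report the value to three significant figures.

4.70 min

By the inverse-square law, rate at 13.0 m:
3410 × (2.30/13.0)² = 3410 × 0.03130 = 106.7 R/h.
Stay time = 8.36 R ÷ 106.7 R/h = 0.07835 h = 4.701 min.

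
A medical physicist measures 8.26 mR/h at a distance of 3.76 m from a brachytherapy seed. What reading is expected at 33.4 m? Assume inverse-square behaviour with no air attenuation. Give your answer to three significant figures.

0.105 mR/h

By the inverse-square law, the rate at 33.4 m is
(3.76/33.4)² = 0.01267, so 8.26 × 0.01267 = 0.1047 mR/h.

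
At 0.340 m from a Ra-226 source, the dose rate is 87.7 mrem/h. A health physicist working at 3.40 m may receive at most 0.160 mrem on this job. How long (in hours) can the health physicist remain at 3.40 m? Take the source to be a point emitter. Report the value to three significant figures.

0.182 h

Using I₁d₁² = I₂d₂², rate at 3.40 m:
87.7 × (0.340/3.40)² = 87.7 × 0.01000 = 0.8770 mrem/h.
Stay time = 0.160 mrem ÷ 0.8770 mrem/h = 0.1824 h.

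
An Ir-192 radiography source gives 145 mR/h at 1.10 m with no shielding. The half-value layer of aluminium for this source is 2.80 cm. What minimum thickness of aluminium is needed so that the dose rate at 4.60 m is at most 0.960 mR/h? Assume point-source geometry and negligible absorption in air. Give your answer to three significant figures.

8.71 cm

At 4.60 m, distance alone gives 145 × (1.10/4.60)² = 145 × 0.05718 = 8.291 mR/h.
Further attenuation needed: 8.291/0.960 = 8.636.
n = log₂(8.636) = 3.110 half-value layers.
Thickness = 3.110 × 2.80 cm = 8.708 cm.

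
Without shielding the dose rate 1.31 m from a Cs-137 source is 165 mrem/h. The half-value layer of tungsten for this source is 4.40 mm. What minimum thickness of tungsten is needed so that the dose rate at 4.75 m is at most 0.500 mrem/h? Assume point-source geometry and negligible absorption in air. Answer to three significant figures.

At 4.75 m, distance alone gives 165 × (1.31/4.75)² = 165 × 0.07606 = 12.55 mrem/h.
Further attenuation needed: 12.55/0.500 = 25.10.
n = log₂(25.10) = 4.650 half-value layers.
Thickness = 4.650 × 4.40 mm = 20.46 mm.

20.5 mm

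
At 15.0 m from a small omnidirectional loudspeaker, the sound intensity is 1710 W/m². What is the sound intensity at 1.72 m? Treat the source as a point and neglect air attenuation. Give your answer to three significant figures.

Since intensity falls as 1/r², the rate at 1.72 m is
1710 × (15.0/1.72)² = 1710 × 76.05 = 130000 W/m².

130000 W/m²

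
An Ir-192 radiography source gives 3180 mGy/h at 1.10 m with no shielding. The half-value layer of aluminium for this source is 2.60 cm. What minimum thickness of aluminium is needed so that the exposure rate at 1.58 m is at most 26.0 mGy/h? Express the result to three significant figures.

At 1.58 m, distance alone gives (1.10/1.58)² = 0.4847, so 3180 × 0.4847 = 1541 mGy/h.
Further attenuation needed: 1541/26.0 = 59.27.
n = log₂(59.27) = 5.889 half-value layers.
Thickness = 5.889 × 2.60 cm = 15.31 cm.

15.3 cm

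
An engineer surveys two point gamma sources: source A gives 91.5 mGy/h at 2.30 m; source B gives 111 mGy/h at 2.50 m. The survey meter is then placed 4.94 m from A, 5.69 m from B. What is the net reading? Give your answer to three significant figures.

By superposition, sum each source's inverse-square contribution:
A: 91.5 × (2.30/4.94)² = 19.83 mGy/h
B: 111 × (2.50/5.69)² = 21.43 mGy/h
Total = 19.83 + 21.43 = 41.26 mGy/h.

41.3 mGy/h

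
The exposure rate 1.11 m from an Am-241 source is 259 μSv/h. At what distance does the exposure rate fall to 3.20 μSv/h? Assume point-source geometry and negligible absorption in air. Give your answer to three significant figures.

9.99 m

Applying the 1/r² law, d₂ = d₁·√(I₁/I₂).
I₁/I₂ = 259/3.20 = 80.94, so d₂ = 1.11 × √80.94 = 9.986 m.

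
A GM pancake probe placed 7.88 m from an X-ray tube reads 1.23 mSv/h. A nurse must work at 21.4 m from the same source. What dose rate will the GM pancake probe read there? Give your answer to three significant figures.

Applying the 1/r² law, scaling from 7.88 m to 21.4 m:
(7.88/21.4)² = 0.1356, so 1.23 × 0.1356 = 0.1668 mSv/h.

0.167 mSv/h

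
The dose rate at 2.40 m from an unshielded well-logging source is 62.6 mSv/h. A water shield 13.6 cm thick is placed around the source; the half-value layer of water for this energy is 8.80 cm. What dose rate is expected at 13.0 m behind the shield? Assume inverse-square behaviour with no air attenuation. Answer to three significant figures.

0.731 mSv/h

Distance alone: 62.6 × (2.40/13.0)² = 62.6 × 0.03408 = 2.133 mSv/h.
Shield: 13.6/8.80 = 1.545 half-value layers → attenuation 2^(−1.545) = 0.3427.
Combined: 2.133 × 0.3427 = 0.7310 mSv/h.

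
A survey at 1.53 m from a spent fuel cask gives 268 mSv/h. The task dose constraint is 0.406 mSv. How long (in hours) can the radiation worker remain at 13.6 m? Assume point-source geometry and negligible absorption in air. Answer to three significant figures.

Using I₁d₁² = I₂d₂², rate at 13.6 m:
(1.53/13.6)² = 0.01266, so 268 × 0.01266 = 3.393 mSv/h.
Stay time = 0.406 mSv ÷ 3.393 mSv/h = 0.1197 h.

0.120 h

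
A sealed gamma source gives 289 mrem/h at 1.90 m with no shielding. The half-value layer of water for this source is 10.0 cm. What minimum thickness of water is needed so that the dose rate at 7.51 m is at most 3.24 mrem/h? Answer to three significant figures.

At 7.51 m, distance alone gives 289 × (1.90/7.51)² = 289 × 0.06401 = 18.50 mrem/h.
Further attenuation needed: 18.50/3.24 = 5.710.
n = log₂(5.710) = 2.513 half-value layers.
Thickness = 2.513 × 10.0 cm = 25.13 cm.

25.1 cm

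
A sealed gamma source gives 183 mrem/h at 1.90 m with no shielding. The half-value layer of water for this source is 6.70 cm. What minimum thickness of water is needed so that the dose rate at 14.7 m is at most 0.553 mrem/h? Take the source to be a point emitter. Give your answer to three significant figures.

At 14.7 m, distance alone gives (1.90/14.7)² = 0.01671, so 183 × 0.01671 = 3.058 mrem/h.
Further attenuation needed: 3.058/0.553 = 5.530.
n = log₂(5.530) = 2.467 half-value layers.
Thickness = 2.467 × 6.70 cm = 16.53 cm.

16.5 cm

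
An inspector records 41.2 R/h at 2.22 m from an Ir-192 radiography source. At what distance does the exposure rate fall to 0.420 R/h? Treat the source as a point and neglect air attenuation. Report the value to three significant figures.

Since intensity falls as 1/r², d₂ = d₁·√(I₁/I₂).
I₁/I₂ = 41.2/0.420 = 98.10, so d₂ = 2.22 × √98.10 = 21.99 m.

22.0 m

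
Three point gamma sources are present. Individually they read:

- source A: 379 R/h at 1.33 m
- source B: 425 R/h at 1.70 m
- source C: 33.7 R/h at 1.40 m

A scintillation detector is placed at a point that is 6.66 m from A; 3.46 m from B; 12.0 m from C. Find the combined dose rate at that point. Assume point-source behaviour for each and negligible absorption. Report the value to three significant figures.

By superposition, sum each source's inverse-square contribution:
A: 379 × (1.33/6.66)² = 15.11 R/h
B: 425 × (1.70/3.46)² = 102.6 R/h
C: 33.7 × (1.40/12.0)² = 0.4587 R/h
Total = 15.11 + 102.6 + 0.4587 = 118.2 R/h.

118 R/h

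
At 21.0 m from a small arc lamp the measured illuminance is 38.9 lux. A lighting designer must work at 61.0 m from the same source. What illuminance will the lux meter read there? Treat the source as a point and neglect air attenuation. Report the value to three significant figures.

Applying the 1/r² law, scaling from 21.0 m to 61.0 m:
38.9 × (21.0/61.0)² = 38.9 × 0.1185 = 4.610 lux.

4.61 lux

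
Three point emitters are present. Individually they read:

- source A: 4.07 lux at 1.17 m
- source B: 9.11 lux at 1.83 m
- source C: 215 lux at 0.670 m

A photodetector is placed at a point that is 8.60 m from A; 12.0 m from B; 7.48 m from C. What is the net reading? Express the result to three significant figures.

2.01 lux

By superposition, sum each source's inverse-square contribution:
A: 4.07 × (1.17/8.60)² = 0.07533 lux
B: 9.11 × (1.83/12.0)² = 0.2119 lux
C: 215 × (0.670/7.48)² = 1.725 lux
Total = 0.07533 + 0.2119 + 1.725 = 2.012 lux.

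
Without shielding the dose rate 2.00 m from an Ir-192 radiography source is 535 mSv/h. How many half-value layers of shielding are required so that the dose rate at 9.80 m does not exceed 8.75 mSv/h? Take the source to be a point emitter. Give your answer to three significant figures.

At 9.80 m, distance alone gives 535 × (2.00/9.80)² = 535 × 0.04165 = 22.28 mSv/h.
Further attenuation needed: 22.28/8.75 = 2.546.
n = log₂(2.546) = 1.348 half-value layers.

1.35 half-value layers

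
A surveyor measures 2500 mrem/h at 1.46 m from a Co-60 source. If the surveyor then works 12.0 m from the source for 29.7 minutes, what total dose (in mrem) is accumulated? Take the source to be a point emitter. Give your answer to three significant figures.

Since intensity falls as 1/r², rate at 12.0 m:
2500 × (1.46/12.0)² = 2500 × 0.01480 = 37.00 mrem/h.
Dose = rate × time = 37.00 mrem/h × 0.4950 h = 18.32 mrem.

18.3 mrem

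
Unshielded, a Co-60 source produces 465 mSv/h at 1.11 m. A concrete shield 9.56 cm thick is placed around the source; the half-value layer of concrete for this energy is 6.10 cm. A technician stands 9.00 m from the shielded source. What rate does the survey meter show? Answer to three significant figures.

2.39 mSv/h

Distance alone: (1.11/9.00)² = 0.01521, so 465 × 0.01521 = 7.073 mSv/h.
Shield: 9.56/6.10 = 1.567 half-value layers → attenuation 2^(−1.567) = 0.3375.
Combined: 7.073 × 0.3375 = 2.387 mSv/h.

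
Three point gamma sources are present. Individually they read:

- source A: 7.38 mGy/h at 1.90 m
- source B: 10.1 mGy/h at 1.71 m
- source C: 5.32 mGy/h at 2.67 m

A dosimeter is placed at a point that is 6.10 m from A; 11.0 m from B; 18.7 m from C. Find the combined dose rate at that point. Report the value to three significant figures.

By superposition, sum each source's inverse-square contribution:
A: 7.38 × (1.90/6.10)² = 0.7160 mGy/h
B: 10.1 × (1.71/11.0)² = 0.2441 mGy/h
C: 5.32 × (2.67/18.7)² = 0.1085 mGy/h
Total = 0.7160 + 0.2441 + 0.1085 = 1.069 mGy/h.

1.07 mGy/h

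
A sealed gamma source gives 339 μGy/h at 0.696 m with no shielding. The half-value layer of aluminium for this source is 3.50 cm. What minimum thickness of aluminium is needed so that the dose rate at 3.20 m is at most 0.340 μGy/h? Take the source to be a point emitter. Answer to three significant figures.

19.5 cm

At 3.20 m, distance alone gives 339 × (0.696/3.20)² = 339 × 0.04731 = 16.04 μGy/h.
Further attenuation needed: 16.04/0.340 = 47.18.
n = log₂(47.18) = 5.560 half-value layers.
Thickness = 5.560 × 3.50 cm = 19.46 cm.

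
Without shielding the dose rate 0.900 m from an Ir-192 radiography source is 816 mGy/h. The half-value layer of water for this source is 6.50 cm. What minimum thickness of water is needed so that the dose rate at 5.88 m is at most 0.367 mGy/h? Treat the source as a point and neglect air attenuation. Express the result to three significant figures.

At 5.88 m, distance alone gives (0.900/5.88)² = 0.02343, so 816 × 0.02343 = 19.12 mGy/h.
Further attenuation needed: 19.12/0.367 = 52.10.
n = log₂(52.10) = 5.703 half-value layers.
Thickness = 5.703 × 6.50 cm = 37.07 cm.

37.1 cm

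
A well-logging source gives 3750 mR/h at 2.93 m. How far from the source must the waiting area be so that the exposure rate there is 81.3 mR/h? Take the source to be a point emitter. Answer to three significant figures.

19.9 m

Applying the 1/r² law, d₂ = d₁·√(I₁/I₂).
I₁/I₂ = 3750/81.3 = 46.13, so d₂ = 2.93 × √46.13 = 19.90 m.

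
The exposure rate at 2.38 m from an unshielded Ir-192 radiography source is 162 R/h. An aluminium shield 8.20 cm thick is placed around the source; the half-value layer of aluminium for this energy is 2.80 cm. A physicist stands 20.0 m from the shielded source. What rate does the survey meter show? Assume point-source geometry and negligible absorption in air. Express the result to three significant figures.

0.301 R/h

Distance alone: 162 × (2.38/20.0)² = 162 × 0.01416 = 2.294 R/h.
Shield: 8.20/2.80 = 2.929 half-value layers → attenuation 2^(−2.929) = 0.1313.
Combined: 2.294 × 0.1313 = 0.3012 R/h.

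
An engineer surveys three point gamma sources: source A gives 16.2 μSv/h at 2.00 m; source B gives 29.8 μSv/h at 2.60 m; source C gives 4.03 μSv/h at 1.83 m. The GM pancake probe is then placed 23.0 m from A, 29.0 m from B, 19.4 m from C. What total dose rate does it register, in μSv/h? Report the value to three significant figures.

0.398 μSv/h

Each source contributes Iᵢ·(dᵢ/rᵢ)²; contributions add.
A: 16.2 × (2.00/23.0)² = 0.1225 μSv/h
B: 29.8 × (2.60/29.0)² = 0.2395 μSv/h
C: 4.03 × (1.83/19.4)² = 0.03586 μSv/h
Total = 0.1225 + 0.2395 + 0.03586 = 0.3979 μSv/h.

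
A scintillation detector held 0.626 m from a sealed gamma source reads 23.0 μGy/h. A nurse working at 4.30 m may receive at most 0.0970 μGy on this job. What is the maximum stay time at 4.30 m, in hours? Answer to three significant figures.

Intensity scales as (d₁/d₂)², so rate at 4.30 m:
23.0 × (0.626/4.30)² = 23.0 × 0.02119 = 0.4874 μGy/h.
Stay time = 0.0970 μGy ÷ 0.4874 μGy/h = 0.1990 h.

0.199 h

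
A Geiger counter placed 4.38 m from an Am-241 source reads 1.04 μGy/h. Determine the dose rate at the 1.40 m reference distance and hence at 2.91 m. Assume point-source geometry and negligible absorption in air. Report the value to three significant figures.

Using I₁d₁² = I₂d₂²,
At 1.40 m: 1.04 × (4.38/1.40)² = 1.04 × 9.788 = 10.18 μGy/h
At 2.91 m: 10.18 × (1.40/2.91)² = 10.18 × 0.2315 = 2.357 μGy/h.

10.2 μGy/h; 2.36 μGy/h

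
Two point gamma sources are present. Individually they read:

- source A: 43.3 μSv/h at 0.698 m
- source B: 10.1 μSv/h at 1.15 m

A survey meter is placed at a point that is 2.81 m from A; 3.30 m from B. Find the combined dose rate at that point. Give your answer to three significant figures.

3.90 μSv/h

Each source contributes Iᵢ·(dᵢ/rᵢ)²; contributions add.
A: 43.3 × (0.698/2.81)² = 2.672 μSv/h
B: 10.1 × (1.15/3.30)² = 1.227 μSv/h
Total = 2.672 + 1.227 = 3.899 μSv/h.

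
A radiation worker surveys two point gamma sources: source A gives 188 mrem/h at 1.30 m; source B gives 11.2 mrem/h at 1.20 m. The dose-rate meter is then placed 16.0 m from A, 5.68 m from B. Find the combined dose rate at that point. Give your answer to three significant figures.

1.74 mrem/h

By superposition, sum each source's inverse-square contribution:
A: 188 × (1.30/16.0)² = 1.241 mrem/h
B: 11.2 × (1.20/5.68)² = 0.4999 mrem/h
Total = 1.241 + 0.4999 = 1.741 mrem/h.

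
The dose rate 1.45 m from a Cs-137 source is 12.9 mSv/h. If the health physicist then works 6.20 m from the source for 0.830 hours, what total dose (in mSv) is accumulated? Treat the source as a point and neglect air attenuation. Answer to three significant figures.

Applying the 1/r² law, rate at 6.20 m:
(1.45/6.20)² = 0.05470, so 12.9 × 0.05470 = 0.7056 mSv/h.
Dose = rate × time = 0.7056 mSv/h × 0.8300 h = 0.5856 mSv.

0.586 mSv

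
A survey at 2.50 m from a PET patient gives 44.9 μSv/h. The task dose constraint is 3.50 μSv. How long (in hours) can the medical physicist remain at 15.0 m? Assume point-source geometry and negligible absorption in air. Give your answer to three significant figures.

2.81 h

Intensity scales as (d₁/d₂)², so rate at 15.0 m:
(2.50/15.0)² = 0.02778, so 44.9 × 0.02778 = 1.247 μSv/h.
Stay time = 3.50 μSv ÷ 1.247 μSv/h = 2.807 h.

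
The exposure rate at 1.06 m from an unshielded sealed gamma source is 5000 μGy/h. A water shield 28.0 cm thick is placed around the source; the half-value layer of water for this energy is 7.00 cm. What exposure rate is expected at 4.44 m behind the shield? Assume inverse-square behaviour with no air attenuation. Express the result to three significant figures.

17.8 μGy/h

Distance alone: 5000 × (1.06/4.44)² = 5000 × 0.05700 = 285.0 μGy/h.
Shield: 28.0/7.00 = 4.000 half-value layers → attenuation 2^(−4.000) = 0.06250.
Combined: 285.0 × 0.06250 = 17.81 μGy/h.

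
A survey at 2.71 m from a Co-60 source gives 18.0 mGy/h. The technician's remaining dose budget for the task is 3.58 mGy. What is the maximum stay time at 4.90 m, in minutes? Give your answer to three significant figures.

39.0 min

Intensity scales as (d₁/d₂)², so rate at 4.90 m:
(2.71/4.90)² = 0.3059, so 18.0 × 0.3059 = 5.506 mGy/h.
Stay time = 3.58 mGy ÷ 5.506 mGy/h = 0.6502 h = 39.01 min.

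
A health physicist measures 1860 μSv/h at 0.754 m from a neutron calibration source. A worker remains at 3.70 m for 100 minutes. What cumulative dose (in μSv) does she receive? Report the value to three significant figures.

129 μSv

Since intensity falls as 1/r², rate at 3.70 m:
1860 × (0.754/3.70)² = 1860 × 0.04153 = 77.25 μSv/h.
Dose = rate × time = 77.25 μSv/h × 1.667 h = 128.8 μSv.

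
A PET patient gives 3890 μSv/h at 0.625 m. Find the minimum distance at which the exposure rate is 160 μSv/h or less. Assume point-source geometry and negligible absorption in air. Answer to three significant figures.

3.08 m

Applying the 1/r² law, d₂ = d₁·√(I₁/I₂).
I₁/I₂ = 3890/160 = 24.31, so d₂ = 0.625 × √24.31 = 3.082 m.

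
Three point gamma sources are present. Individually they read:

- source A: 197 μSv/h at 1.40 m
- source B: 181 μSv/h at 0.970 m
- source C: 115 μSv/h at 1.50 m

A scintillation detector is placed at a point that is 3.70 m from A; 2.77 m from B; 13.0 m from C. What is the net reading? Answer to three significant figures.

51.9 μSv/h

Each source contributes Iᵢ·(dᵢ/rᵢ)²; contributions add.
A: 197 × (1.40/3.70)² = 28.20 μSv/h
B: 181 × (0.970/2.77)² = 22.20 μSv/h
C: 115 × (1.50/13.0)² = 1.531 μSv/h
Total = 28.20 + 22.20 + 1.531 = 51.93 μSv/h.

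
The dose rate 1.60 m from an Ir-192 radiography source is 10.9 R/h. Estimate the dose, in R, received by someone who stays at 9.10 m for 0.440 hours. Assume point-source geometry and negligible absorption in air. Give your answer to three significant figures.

Intensity scales as (d₁/d₂)², so rate at 9.10 m:
(1.60/9.10)² = 0.03091, so 10.9 × 0.03091 = 0.3369 R/h.
Dose = rate × time = 0.3369 R/h × 0.4400 h = 0.1482 R.

0.148 R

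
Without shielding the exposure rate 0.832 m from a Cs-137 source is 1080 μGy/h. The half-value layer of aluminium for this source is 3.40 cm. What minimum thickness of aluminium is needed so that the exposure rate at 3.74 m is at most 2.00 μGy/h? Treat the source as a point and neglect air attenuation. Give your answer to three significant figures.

At 3.74 m, distance alone gives 1080 × (0.832/3.74)² = 1080 × 0.04949 = 53.45 μGy/h.
Further attenuation needed: 53.45/2.00 = 26.73.
n = log₂(26.73) = 4.740 half-value layers.
Thickness = 4.740 × 3.40 cm = 16.12 cm.

16.1 cm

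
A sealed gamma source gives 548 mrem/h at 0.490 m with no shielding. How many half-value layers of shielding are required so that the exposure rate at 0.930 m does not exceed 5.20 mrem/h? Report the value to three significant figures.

At 0.930 m, distance alone gives (0.490/0.930)² = 0.2776, so 548 × 0.2776 = 152.1 mrem/h.
Further attenuation needed: 152.1/5.20 = 29.25.
n = log₂(29.25) = 4.870 half-value layers.

4.87 half-value layers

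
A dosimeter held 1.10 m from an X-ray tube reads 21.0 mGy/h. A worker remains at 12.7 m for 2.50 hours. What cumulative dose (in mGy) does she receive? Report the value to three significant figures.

0.394 mGy

Using I₁d₁² = I₂d₂², rate at 12.7 m:
21.0 × (1.10/12.7)² = 21.0 × 0.007502 = 0.1575 mGy/h.
Dose = rate × time = 0.1575 mGy/h × 2.500 h = 0.3937 mGy.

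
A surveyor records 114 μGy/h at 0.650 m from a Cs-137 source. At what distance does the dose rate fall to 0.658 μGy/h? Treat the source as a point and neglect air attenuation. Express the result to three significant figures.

8.56 m

Using I₁d₁² = I₂d₂², d₂ = d₁·√(I₁/I₂).
I₁/I₂ = 114/0.658 = 173.3, so d₂ = 0.650 × √173.3 = 8.557 m.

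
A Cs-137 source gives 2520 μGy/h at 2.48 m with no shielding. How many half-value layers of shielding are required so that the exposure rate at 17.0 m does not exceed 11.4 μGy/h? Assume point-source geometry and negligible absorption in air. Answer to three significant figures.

2.23 half-value layers

At 17.0 m, distance alone gives 2520 × (2.48/17.0)² = 2520 × 0.02128 = 53.63 μGy/h.
Further attenuation needed: 53.63/11.4 = 4.704.
n = log₂(4.704) = 2.234 half-value layers.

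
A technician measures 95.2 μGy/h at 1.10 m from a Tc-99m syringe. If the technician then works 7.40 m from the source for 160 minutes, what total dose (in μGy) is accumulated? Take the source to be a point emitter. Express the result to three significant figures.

5.61 μGy

By the inverse-square law, rate at 7.40 m:
(1.10/7.40)² = 0.02210, so 95.2 × 0.02210 = 2.104 μGy/h.
Dose = rate × time = 2.104 μGy/h × 2.667 h = 5.611 μGy.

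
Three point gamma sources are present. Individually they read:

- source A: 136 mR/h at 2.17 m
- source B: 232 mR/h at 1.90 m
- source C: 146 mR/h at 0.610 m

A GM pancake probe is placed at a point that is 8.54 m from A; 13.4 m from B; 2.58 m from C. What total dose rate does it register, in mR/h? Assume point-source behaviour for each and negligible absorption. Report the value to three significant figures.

Each source contributes Iᵢ·(dᵢ/rᵢ)²; contributions add.
A: 136 × (2.17/8.54)² = 8.781 mR/h
B: 232 × (1.90/13.4)² = 4.664 mR/h
C: 146 × (0.610/2.58)² = 8.162 mR/h
Total = 8.781 + 4.664 + 8.162 = 21.61 mR/h.

21.6 mR/h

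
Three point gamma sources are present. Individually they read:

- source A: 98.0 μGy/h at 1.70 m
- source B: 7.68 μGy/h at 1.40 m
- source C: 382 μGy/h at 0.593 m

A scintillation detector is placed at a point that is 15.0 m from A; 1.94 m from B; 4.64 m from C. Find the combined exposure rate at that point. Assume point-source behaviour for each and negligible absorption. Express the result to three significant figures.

Each source contributes Iᵢ·(dᵢ/rᵢ)²; contributions add.
A: 98.0 × (1.70/15.0)² = 1.259 μGy/h
B: 7.68 × (1.40/1.94)² = 4.000 μGy/h
C: 382 × (0.593/4.64)² = 6.239 μGy/h
Total = 1.259 + 4.000 + 6.239 = 11.50 μGy/h.

11.5 μGy/h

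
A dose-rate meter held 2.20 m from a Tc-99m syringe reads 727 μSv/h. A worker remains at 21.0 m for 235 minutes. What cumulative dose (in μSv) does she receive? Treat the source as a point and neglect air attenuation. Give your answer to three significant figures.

31.3 μSv

Using I₁d₁² = I₂d₂², rate at 21.0 m:
(2.20/21.0)² = 0.01098, so 727 × 0.01098 = 7.982 μSv/h.
Dose = rate × time = 7.982 μSv/h × 3.917 h = 31.27 μSv.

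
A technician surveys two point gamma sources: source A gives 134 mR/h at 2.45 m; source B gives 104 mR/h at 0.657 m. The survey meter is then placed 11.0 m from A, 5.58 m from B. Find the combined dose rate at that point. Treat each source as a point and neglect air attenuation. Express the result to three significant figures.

8.09 mR/h

By superposition, sum each source's inverse-square contribution:
A: 134 × (2.45/11.0)² = 6.647 mR/h
B: 104 × (0.657/5.58)² = 1.442 mR/h
Total = 6.647 + 1.442 = 8.089 mR/h.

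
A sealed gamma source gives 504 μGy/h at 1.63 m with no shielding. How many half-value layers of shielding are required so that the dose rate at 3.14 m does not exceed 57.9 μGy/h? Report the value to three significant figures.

1.23 half-value layers

At 3.14 m, distance alone gives (1.63/3.14)² = 0.2695, so 504 × 0.2695 = 135.8 μGy/h.
Further attenuation needed: 135.8/57.9 = 2.345.
n = log₂(2.345) = 1.230 half-value layers.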